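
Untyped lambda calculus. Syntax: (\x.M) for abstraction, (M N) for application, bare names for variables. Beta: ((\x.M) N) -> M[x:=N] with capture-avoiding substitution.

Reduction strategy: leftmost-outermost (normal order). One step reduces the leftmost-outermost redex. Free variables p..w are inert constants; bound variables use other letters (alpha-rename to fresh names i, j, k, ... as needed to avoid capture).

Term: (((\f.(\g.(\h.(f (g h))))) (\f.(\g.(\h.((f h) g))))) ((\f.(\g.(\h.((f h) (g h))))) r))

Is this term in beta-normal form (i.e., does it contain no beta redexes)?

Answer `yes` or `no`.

Answer: no

Derivation:
Term: (((\f.(\g.(\h.(f (g h))))) (\f.(\g.(\h.((f h) g))))) ((\f.(\g.(\h.((f h) (g h))))) r))
Found 2 beta redex(es).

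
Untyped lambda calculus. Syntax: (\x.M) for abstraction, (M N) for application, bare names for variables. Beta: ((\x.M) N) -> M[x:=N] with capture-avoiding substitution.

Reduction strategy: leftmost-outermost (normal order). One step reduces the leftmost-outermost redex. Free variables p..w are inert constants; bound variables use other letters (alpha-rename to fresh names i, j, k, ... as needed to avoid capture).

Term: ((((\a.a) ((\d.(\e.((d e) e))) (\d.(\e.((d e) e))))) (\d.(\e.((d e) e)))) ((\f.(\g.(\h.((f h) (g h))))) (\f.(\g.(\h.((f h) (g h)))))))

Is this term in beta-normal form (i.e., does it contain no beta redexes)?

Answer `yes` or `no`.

Term: ((((\a.a) ((\d.(\e.((d e) e))) (\d.(\e.((d e) e))))) (\d.(\e.((d e) e)))) ((\f.(\g.(\h.((f h) (g h))))) (\f.(\g.(\h.((f h) (g h)))))))
Found 3 beta redex(es).

Answer: no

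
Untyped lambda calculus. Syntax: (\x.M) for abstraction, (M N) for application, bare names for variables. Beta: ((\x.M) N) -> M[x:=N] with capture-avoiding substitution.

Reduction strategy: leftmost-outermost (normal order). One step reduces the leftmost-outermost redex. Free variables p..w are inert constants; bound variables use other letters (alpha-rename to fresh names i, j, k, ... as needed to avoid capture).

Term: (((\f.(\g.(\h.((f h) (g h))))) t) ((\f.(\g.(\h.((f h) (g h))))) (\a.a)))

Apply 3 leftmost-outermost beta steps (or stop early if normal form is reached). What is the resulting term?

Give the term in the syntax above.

Step 0: (((\f.(\g.(\h.((f h) (g h))))) t) ((\f.(\g.(\h.((f h) (g h))))) (\a.a)))
Step 1: ((\g.(\h.((t h) (g h)))) ((\f.(\g.(\h.((f h) (g h))))) (\a.a)))
Step 2: (\h.((t h) (((\f.(\g.(\h.((f h) (g h))))) (\a.a)) h)))
Step 3: (\h.((t h) ((\g.(\h.(((\a.a) h) (g h)))) h)))

Answer: (\h.((t h) ((\g.(\h.(((\a.a) h) (g h)))) h)))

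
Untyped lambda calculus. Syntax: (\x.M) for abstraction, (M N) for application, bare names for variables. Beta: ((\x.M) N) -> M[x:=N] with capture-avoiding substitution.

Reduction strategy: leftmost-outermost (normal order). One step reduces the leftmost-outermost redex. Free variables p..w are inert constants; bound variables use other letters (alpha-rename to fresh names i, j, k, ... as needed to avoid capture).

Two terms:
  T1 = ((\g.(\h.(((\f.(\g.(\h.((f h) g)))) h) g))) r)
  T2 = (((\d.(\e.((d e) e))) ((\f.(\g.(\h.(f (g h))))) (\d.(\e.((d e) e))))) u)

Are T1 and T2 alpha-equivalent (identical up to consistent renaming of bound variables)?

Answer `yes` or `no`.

Term 1: ((\g.(\h.(((\f.(\g.(\h.((f h) g)))) h) g))) r)
Term 2: (((\d.(\e.((d e) e))) ((\f.(\g.(\h.(f (g h))))) (\d.(\e.((d e) e))))) u)
Alpha-equivalence: compare structure up to binder renaming.
Result: False

Answer: no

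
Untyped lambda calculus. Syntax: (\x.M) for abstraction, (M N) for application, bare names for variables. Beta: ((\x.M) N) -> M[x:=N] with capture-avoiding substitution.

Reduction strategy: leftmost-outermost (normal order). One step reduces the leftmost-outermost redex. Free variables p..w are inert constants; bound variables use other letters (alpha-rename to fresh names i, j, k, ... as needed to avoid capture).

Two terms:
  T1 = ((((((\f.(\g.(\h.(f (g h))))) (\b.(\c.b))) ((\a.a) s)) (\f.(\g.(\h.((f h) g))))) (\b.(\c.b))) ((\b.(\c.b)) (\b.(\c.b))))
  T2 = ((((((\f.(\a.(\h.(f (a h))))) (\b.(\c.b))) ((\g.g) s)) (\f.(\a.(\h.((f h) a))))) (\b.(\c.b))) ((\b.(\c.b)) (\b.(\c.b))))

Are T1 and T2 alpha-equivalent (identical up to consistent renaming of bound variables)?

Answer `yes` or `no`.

Answer: yes

Derivation:
Term 1: ((((((\f.(\g.(\h.(f (g h))))) (\b.(\c.b))) ((\a.a) s)) (\f.(\g.(\h.((f h) g))))) (\b.(\c.b))) ((\b.(\c.b)) (\b.(\c.b))))
Term 2: ((((((\f.(\a.(\h.(f (a h))))) (\b.(\c.b))) ((\g.g) s)) (\f.(\a.(\h.((f h) a))))) (\b.(\c.b))) ((\b.(\c.b)) (\b.(\c.b))))
Alpha-equivalence: compare structure up to binder renaming.
Result: True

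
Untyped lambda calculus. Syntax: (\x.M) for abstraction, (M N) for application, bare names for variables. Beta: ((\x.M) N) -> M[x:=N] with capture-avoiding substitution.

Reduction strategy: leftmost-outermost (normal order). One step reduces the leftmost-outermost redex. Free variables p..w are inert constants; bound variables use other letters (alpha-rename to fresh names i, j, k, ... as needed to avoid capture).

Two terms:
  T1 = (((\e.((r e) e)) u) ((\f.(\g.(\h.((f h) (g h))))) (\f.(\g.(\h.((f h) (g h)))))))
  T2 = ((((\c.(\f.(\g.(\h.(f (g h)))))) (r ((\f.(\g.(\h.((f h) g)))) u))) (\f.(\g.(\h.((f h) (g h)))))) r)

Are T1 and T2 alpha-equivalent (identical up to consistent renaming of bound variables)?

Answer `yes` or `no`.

Answer: no

Derivation:
Term 1: (((\e.((r e) e)) u) ((\f.(\g.(\h.((f h) (g h))))) (\f.(\g.(\h.((f h) (g h)))))))
Term 2: ((((\c.(\f.(\g.(\h.(f (g h)))))) (r ((\f.(\g.(\h.((f h) g)))) u))) (\f.(\g.(\h.((f h) (g h)))))) r)
Alpha-equivalence: compare structure up to binder renaming.
Result: False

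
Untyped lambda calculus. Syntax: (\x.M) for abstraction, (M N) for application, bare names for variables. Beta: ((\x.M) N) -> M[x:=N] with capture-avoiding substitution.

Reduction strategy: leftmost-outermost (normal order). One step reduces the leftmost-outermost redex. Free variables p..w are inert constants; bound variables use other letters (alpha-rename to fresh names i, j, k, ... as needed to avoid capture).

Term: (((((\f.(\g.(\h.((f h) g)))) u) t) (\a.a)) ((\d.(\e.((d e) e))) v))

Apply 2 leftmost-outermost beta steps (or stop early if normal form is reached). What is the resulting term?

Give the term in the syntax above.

Answer: (((\h.((u h) t)) (\a.a)) ((\d.(\e.((d e) e))) v))

Derivation:
Step 0: (((((\f.(\g.(\h.((f h) g)))) u) t) (\a.a)) ((\d.(\e.((d e) e))) v))
Step 1: ((((\g.(\h.((u h) g))) t) (\a.a)) ((\d.(\e.((d e) e))) v))
Step 2: (((\h.((u h) t)) (\a.a)) ((\d.(\e.((d e) e))) v))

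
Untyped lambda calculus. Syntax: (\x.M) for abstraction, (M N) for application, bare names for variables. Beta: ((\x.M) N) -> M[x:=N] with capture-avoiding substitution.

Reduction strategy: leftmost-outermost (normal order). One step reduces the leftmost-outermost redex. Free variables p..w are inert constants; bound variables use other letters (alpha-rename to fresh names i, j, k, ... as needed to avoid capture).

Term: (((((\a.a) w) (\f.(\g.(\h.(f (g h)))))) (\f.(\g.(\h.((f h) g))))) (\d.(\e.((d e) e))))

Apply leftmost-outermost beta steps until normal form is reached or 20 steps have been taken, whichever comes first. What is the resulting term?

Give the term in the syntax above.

Step 0: (((((\a.a) w) (\f.(\g.(\h.(f (g h)))))) (\f.(\g.(\h.((f h) g))))) (\d.(\e.((d e) e))))
Step 1: (((w (\f.(\g.(\h.(f (g h)))))) (\f.(\g.(\h.((f h) g))))) (\d.(\e.((d e) e))))

Answer: (((w (\f.(\g.(\h.(f (g h)))))) (\f.(\g.(\h.((f h) g))))) (\d.(\e.((d e) e))))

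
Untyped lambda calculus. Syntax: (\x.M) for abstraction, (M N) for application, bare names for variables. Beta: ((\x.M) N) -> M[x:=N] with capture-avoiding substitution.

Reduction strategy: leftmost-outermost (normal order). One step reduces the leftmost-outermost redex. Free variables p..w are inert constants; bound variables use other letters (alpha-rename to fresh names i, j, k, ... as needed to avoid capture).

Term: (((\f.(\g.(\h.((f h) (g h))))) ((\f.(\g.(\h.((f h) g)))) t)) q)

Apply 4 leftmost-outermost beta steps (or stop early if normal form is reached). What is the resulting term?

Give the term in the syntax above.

Answer: (\h.((\i.((t i) h)) (q h)))

Derivation:
Step 0: (((\f.(\g.(\h.((f h) (g h))))) ((\f.(\g.(\h.((f h) g)))) t)) q)
Step 1: ((\g.(\h.((((\f.(\g.(\h.((f h) g)))) t) h) (g h)))) q)
Step 2: (\h.((((\f.(\g.(\h.((f h) g)))) t) h) (q h)))
Step 3: (\h.(((\g.(\h.((t h) g))) h) (q h)))
Step 4: (\h.((\i.((t i) h)) (q h)))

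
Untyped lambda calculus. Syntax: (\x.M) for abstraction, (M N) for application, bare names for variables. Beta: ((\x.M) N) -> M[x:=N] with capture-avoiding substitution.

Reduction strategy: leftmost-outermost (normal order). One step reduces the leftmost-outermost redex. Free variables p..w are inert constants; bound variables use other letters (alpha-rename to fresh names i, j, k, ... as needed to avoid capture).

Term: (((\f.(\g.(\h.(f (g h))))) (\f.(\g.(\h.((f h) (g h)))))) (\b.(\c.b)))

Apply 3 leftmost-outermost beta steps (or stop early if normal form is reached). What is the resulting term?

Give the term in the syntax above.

Step 0: (((\f.(\g.(\h.(f (g h))))) (\f.(\g.(\h.((f h) (g h)))))) (\b.(\c.b)))
Step 1: ((\g.(\h.((\f.(\g.(\h.((f h) (g h))))) (g h)))) (\b.(\c.b)))
Step 2: (\h.((\f.(\g.(\h.((f h) (g h))))) ((\b.(\c.b)) h)))
Step 3: (\h.(\g.(\i.((((\b.(\c.b)) h) i) (g i)))))

Answer: (\h.(\g.(\i.((((\b.(\c.b)) h) i) (g i)))))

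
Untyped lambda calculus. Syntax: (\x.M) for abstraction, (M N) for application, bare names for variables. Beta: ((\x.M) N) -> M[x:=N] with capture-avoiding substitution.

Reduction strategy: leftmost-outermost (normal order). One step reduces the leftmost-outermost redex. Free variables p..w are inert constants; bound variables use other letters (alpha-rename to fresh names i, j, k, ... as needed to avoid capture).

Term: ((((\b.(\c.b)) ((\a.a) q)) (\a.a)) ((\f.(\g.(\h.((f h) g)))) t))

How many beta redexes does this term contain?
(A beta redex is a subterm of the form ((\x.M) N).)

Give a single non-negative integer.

Answer: 3

Derivation:
Term: ((((\b.(\c.b)) ((\a.a) q)) (\a.a)) ((\f.(\g.(\h.((f h) g)))) t))
  Redex: ((\b.(\c.b)) ((\a.a) q))
  Redex: ((\a.a) q)
  Redex: ((\f.(\g.(\h.((f h) g)))) t)
Total redexes: 3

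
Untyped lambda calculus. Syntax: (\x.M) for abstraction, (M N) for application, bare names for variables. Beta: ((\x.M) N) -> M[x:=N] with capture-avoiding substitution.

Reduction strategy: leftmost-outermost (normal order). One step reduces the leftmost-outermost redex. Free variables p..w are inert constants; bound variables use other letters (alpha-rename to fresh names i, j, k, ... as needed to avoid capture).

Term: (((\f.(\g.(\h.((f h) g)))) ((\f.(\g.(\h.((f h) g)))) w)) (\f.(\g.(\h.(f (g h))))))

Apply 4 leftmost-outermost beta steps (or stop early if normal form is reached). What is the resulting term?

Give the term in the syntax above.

Answer: (\h.((\i.((w i) h)) (\f.(\g.(\h.(f (g h)))))))

Derivation:
Step 0: (((\f.(\g.(\h.((f h) g)))) ((\f.(\g.(\h.((f h) g)))) w)) (\f.(\g.(\h.(f (g h))))))
Step 1: ((\g.(\h.((((\f.(\g.(\h.((f h) g)))) w) h) g))) (\f.(\g.(\h.(f (g h))))))
Step 2: (\h.((((\f.(\g.(\h.((f h) g)))) w) h) (\f.(\g.(\h.(f (g h)))))))
Step 3: (\h.(((\g.(\h.((w h) g))) h) (\f.(\g.(\h.(f (g h)))))))
Step 4: (\h.((\i.((w i) h)) (\f.(\g.(\h.(f (g h)))))))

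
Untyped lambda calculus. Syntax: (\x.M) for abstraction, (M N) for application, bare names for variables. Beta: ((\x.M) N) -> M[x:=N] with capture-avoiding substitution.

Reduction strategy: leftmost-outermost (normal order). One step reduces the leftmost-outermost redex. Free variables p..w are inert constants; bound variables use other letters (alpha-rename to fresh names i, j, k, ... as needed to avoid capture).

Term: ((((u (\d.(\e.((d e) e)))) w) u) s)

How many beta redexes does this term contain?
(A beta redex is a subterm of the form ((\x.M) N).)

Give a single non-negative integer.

Answer: 0

Derivation:
Term: ((((u (\d.(\e.((d e) e)))) w) u) s)
  (no redexes)
Total redexes: 0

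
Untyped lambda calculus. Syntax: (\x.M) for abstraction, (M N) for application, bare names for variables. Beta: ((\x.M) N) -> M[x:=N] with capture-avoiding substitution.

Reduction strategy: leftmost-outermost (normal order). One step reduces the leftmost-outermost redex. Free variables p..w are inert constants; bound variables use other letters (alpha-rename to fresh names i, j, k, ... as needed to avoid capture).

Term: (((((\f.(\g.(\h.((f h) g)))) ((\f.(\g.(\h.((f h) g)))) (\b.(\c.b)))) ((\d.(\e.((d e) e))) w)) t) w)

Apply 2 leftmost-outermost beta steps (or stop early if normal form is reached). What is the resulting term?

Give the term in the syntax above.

Answer: (((\h.((((\f.(\g.(\h.((f h) g)))) (\b.(\c.b))) h) ((\d.(\e.((d e) e))) w))) t) w)

Derivation:
Step 0: (((((\f.(\g.(\h.((f h) g)))) ((\f.(\g.(\h.((f h) g)))) (\b.(\c.b)))) ((\d.(\e.((d e) e))) w)) t) w)
Step 1: ((((\g.(\h.((((\f.(\g.(\h.((f h) g)))) (\b.(\c.b))) h) g))) ((\d.(\e.((d e) e))) w)) t) w)
Step 2: (((\h.((((\f.(\g.(\h.((f h) g)))) (\b.(\c.b))) h) ((\d.(\e.((d e) e))) w))) t) w)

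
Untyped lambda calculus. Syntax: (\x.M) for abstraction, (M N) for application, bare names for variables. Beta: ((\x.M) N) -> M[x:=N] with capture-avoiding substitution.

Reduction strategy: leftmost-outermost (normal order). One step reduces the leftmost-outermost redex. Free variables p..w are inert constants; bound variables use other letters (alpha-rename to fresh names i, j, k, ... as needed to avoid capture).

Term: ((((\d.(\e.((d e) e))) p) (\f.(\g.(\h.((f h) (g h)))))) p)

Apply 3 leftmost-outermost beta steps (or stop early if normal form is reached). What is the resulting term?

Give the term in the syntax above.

Step 0: ((((\d.(\e.((d e) e))) p) (\f.(\g.(\h.((f h) (g h)))))) p)
Step 1: (((\e.((p e) e)) (\f.(\g.(\h.((f h) (g h)))))) p)
Step 2: (((p (\f.(\g.(\h.((f h) (g h)))))) (\f.(\g.(\h.((f h) (g h)))))) p)
Step 3: (normal form reached)

Answer: (((p (\f.(\g.(\h.((f h) (g h)))))) (\f.(\g.(\h.((f h) (g h)))))) p)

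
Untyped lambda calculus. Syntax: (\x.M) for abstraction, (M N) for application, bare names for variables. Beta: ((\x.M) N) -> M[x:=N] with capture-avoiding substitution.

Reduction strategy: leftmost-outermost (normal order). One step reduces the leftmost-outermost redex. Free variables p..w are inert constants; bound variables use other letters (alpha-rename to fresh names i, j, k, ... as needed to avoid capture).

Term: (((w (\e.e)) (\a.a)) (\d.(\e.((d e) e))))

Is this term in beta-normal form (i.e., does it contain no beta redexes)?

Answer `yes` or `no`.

Answer: yes

Derivation:
Term: (((w (\e.e)) (\a.a)) (\d.(\e.((d e) e))))
No beta redexes found.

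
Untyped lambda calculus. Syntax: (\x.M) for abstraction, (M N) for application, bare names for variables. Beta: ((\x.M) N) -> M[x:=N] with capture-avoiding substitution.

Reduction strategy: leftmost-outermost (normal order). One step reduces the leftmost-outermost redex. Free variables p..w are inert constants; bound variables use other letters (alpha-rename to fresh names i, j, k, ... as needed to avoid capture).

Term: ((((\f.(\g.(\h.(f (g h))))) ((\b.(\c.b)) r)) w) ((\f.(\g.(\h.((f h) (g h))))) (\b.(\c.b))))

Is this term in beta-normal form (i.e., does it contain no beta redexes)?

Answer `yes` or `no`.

Term: ((((\f.(\g.(\h.(f (g h))))) ((\b.(\c.b)) r)) w) ((\f.(\g.(\h.((f h) (g h))))) (\b.(\c.b))))
Found 3 beta redex(es).

Answer: no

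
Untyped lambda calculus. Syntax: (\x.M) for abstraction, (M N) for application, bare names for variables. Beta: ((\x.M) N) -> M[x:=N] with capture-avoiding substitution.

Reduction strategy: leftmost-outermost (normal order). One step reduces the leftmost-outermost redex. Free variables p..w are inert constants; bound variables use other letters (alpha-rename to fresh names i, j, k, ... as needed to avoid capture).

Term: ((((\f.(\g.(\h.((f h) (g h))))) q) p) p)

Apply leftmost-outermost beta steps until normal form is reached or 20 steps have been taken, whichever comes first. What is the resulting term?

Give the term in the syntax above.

Step 0: ((((\f.(\g.(\h.((f h) (g h))))) q) p) p)
Step 1: (((\g.(\h.((q h) (g h)))) p) p)
Step 2: ((\h.((q h) (p h))) p)
Step 3: ((q p) (p p))

Answer: ((q p) (p p))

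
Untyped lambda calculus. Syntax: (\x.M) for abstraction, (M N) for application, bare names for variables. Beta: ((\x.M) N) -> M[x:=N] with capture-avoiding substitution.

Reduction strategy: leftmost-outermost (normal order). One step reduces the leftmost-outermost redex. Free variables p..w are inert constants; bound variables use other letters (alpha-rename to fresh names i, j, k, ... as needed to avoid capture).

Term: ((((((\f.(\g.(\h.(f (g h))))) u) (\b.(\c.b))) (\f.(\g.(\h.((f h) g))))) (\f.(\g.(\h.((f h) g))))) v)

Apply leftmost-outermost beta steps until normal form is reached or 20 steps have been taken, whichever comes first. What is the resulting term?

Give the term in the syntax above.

Answer: (((u (\c.(\f.(\g.(\h.((f h) g)))))) (\f.(\g.(\h.((f h) g))))) v)

Derivation:
Step 0: ((((((\f.(\g.(\h.(f (g h))))) u) (\b.(\c.b))) (\f.(\g.(\h.((f h) g))))) (\f.(\g.(\h.((f h) g))))) v)
Step 1: (((((\g.(\h.(u (g h)))) (\b.(\c.b))) (\f.(\g.(\h.((f h) g))))) (\f.(\g.(\h.((f h) g))))) v)
Step 2: ((((\h.(u ((\b.(\c.b)) h))) (\f.(\g.(\h.((f h) g))))) (\f.(\g.(\h.((f h) g))))) v)
Step 3: (((u ((\b.(\c.b)) (\f.(\g.(\h.((f h) g)))))) (\f.(\g.(\h.((f h) g))))) v)
Step 4: (((u (\c.(\f.(\g.(\h.((f h) g)))))) (\f.(\g.(\h.((f h) g))))) v)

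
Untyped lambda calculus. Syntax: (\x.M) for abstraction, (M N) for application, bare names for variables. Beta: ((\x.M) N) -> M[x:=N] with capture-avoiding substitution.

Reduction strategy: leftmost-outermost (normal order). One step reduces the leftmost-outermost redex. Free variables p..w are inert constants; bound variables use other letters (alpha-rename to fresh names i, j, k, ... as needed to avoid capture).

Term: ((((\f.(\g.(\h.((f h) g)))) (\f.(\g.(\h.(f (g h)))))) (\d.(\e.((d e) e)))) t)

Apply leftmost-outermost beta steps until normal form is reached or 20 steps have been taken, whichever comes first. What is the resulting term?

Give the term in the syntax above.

Answer: (\h.(t (\e.((h e) e))))

Derivation:
Step 0: ((((\f.(\g.(\h.((f h) g)))) (\f.(\g.(\h.(f (g h)))))) (\d.(\e.((d e) e)))) t)
Step 1: (((\g.(\h.(((\f.(\g.(\h.(f (g h))))) h) g))) (\d.(\e.((d e) e)))) t)
Step 2: ((\h.(((\f.(\g.(\h.(f (g h))))) h) (\d.(\e.((d e) e))))) t)
Step 3: (((\f.(\g.(\h.(f (g h))))) t) (\d.(\e.((d e) e))))
Step 4: ((\g.(\h.(t (g h)))) (\d.(\e.((d e) e))))
Step 5: (\h.(t ((\d.(\e.((d e) e))) h)))
Step 6: (\h.(t (\e.((h e) e))))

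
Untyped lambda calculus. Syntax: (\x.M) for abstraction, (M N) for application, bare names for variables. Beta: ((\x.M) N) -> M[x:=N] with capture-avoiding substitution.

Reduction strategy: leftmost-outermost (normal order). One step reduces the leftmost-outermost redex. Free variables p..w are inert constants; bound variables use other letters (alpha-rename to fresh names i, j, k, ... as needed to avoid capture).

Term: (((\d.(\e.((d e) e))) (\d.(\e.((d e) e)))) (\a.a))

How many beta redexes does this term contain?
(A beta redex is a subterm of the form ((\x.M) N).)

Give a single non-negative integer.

Term: (((\d.(\e.((d e) e))) (\d.(\e.((d e) e)))) (\a.a))
  Redex: ((\d.(\e.((d e) e))) (\d.(\e.((d e) e))))
Total redexes: 1

Answer: 1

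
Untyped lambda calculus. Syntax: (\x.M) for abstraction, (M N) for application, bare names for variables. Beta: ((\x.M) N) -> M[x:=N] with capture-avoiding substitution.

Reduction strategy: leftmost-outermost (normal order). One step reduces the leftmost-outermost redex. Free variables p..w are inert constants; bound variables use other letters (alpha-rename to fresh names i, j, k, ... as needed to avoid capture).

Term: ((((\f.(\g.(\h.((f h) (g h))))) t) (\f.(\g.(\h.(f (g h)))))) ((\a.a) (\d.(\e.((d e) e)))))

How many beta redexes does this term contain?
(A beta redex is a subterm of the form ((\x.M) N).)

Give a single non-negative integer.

Answer: 2

Derivation:
Term: ((((\f.(\g.(\h.((f h) (g h))))) t) (\f.(\g.(\h.(f (g h)))))) ((\a.a) (\d.(\e.((d e) e)))))
  Redex: ((\f.(\g.(\h.((f h) (g h))))) t)
  Redex: ((\a.a) (\d.(\e.((d e) e))))
Total redexes: 2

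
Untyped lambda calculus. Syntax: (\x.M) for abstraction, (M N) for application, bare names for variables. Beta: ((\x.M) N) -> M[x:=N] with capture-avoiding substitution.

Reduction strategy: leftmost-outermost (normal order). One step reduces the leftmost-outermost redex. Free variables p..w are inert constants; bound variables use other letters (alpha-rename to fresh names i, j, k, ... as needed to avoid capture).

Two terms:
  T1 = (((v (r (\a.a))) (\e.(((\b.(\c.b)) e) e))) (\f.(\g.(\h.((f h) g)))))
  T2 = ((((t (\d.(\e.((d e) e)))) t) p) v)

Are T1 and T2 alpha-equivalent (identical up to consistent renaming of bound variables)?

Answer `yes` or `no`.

Answer: no

Derivation:
Term 1: (((v (r (\a.a))) (\e.(((\b.(\c.b)) e) e))) (\f.(\g.(\h.((f h) g)))))
Term 2: ((((t (\d.(\e.((d e) e)))) t) p) v)
Alpha-equivalence: compare structure up to binder renaming.
Result: False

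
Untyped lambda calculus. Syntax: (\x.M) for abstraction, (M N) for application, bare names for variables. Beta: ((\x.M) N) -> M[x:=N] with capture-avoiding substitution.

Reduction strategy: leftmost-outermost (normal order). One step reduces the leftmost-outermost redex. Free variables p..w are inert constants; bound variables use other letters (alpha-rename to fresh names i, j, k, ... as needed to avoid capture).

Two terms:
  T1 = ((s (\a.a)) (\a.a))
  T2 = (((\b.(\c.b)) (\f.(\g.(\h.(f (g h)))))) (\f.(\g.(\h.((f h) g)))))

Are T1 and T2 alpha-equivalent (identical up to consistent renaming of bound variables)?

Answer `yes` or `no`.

Answer: no

Derivation:
Term 1: ((s (\a.a)) (\a.a))
Term 2: (((\b.(\c.b)) (\f.(\g.(\h.(f (g h)))))) (\f.(\g.(\h.((f h) g)))))
Alpha-equivalence: compare structure up to binder renaming.
Result: False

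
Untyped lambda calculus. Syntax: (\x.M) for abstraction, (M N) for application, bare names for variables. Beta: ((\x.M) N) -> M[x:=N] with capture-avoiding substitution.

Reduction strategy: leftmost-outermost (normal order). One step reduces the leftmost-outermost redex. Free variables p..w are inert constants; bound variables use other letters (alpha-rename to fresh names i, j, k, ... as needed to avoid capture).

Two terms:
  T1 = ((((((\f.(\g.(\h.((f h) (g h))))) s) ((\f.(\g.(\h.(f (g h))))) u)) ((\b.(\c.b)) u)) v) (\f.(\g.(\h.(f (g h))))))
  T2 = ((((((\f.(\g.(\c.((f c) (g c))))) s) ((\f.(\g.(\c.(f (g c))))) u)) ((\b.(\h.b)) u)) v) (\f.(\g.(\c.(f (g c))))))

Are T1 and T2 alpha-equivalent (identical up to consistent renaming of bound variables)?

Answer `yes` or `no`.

Term 1: ((((((\f.(\g.(\h.((f h) (g h))))) s) ((\f.(\g.(\h.(f (g h))))) u)) ((\b.(\c.b)) u)) v) (\f.(\g.(\h.(f (g h))))))
Term 2: ((((((\f.(\g.(\c.((f c) (g c))))) s) ((\f.(\g.(\c.(f (g c))))) u)) ((\b.(\h.b)) u)) v) (\f.(\g.(\c.(f (g c))))))
Alpha-equivalence: compare structure up to binder renaming.
Result: True

Answer: yes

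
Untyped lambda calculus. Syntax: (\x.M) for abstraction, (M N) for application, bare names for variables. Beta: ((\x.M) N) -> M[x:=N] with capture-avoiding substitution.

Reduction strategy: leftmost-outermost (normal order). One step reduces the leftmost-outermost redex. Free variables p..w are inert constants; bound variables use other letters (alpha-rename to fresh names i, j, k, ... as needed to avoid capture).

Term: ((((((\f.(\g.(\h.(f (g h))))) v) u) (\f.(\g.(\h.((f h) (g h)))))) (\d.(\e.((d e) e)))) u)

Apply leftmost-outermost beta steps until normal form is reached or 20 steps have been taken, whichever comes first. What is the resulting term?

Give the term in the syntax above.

Answer: (((v (u (\f.(\g.(\h.((f h) (g h))))))) (\d.(\e.((d e) e)))) u)

Derivation:
Step 0: ((((((\f.(\g.(\h.(f (g h))))) v) u) (\f.(\g.(\h.((f h) (g h)))))) (\d.(\e.((d e) e)))) u)
Step 1: (((((\g.(\h.(v (g h)))) u) (\f.(\g.(\h.((f h) (g h)))))) (\d.(\e.((d e) e)))) u)
Step 2: ((((\h.(v (u h))) (\f.(\g.(\h.((f h) (g h)))))) (\d.(\e.((d e) e)))) u)
Step 3: (((v (u (\f.(\g.(\h.((f h) (g h))))))) (\d.(\e.((d e) e)))) u)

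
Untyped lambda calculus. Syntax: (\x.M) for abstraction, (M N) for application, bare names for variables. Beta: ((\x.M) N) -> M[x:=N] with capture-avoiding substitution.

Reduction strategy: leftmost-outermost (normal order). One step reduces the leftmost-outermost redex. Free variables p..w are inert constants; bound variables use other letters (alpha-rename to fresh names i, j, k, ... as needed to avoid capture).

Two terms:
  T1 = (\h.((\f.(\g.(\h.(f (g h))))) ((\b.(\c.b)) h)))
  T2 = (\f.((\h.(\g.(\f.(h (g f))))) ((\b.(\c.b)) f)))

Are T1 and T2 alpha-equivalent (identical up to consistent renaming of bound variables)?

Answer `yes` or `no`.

Term 1: (\h.((\f.(\g.(\h.(f (g h))))) ((\b.(\c.b)) h)))
Term 2: (\f.((\h.(\g.(\f.(h (g f))))) ((\b.(\c.b)) f)))
Alpha-equivalence: compare structure up to binder renaming.
Result: True

Answer: yes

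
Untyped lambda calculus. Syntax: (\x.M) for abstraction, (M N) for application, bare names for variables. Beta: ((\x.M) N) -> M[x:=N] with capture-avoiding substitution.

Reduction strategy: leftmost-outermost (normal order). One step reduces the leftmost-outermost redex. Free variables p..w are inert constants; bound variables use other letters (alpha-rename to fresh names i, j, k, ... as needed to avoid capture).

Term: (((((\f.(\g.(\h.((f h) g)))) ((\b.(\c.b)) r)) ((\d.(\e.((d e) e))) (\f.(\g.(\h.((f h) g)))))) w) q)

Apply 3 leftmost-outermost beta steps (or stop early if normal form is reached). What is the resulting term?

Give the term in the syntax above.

Answer: (((((\b.(\c.b)) r) w) ((\d.(\e.((d e) e))) (\f.(\g.(\h.((f h) g)))))) q)

Derivation:
Step 0: (((((\f.(\g.(\h.((f h) g)))) ((\b.(\c.b)) r)) ((\d.(\e.((d e) e))) (\f.(\g.(\h.((f h) g)))))) w) q)
Step 1: ((((\g.(\h.((((\b.(\c.b)) r) h) g))) ((\d.(\e.((d e) e))) (\f.(\g.(\h.((f h) g)))))) w) q)
Step 2: (((\h.((((\b.(\c.b)) r) h) ((\d.(\e.((d e) e))) (\f.(\g.(\h.((f h) g))))))) w) q)
Step 3: (((((\b.(\c.b)) r) w) ((\d.(\e.((d e) e))) (\f.(\g.(\h.((f h) g)))))) q)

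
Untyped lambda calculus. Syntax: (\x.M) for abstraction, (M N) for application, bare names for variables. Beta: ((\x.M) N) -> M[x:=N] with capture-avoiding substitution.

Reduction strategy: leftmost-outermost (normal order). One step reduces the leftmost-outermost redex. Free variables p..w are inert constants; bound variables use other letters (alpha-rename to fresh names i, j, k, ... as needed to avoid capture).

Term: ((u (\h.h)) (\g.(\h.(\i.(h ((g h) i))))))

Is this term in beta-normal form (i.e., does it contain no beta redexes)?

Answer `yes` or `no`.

Term: ((u (\h.h)) (\g.(\h.(\i.(h ((g h) i))))))
No beta redexes found.

Answer: yes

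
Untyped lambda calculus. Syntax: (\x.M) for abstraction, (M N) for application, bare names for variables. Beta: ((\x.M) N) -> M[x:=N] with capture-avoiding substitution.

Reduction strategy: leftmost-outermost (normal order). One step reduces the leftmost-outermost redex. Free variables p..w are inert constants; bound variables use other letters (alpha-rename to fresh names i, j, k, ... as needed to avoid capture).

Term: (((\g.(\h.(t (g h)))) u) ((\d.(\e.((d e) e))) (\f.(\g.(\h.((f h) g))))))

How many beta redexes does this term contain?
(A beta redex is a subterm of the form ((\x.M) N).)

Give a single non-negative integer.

Answer: 2

Derivation:
Term: (((\g.(\h.(t (g h)))) u) ((\d.(\e.((d e) e))) (\f.(\g.(\h.((f h) g))))))
  Redex: ((\g.(\h.(t (g h)))) u)
  Redex: ((\d.(\e.((d e) e))) (\f.(\g.(\h.((f h) g)))))
Total redexes: 2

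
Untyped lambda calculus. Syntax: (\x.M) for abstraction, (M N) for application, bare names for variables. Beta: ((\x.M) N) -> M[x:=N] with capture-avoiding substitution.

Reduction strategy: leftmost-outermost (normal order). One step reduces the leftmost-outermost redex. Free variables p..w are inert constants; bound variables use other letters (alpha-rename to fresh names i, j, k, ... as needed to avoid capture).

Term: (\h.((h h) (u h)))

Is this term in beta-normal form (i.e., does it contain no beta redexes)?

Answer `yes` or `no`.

Answer: yes

Derivation:
Term: (\h.((h h) (u h)))
No beta redexes found.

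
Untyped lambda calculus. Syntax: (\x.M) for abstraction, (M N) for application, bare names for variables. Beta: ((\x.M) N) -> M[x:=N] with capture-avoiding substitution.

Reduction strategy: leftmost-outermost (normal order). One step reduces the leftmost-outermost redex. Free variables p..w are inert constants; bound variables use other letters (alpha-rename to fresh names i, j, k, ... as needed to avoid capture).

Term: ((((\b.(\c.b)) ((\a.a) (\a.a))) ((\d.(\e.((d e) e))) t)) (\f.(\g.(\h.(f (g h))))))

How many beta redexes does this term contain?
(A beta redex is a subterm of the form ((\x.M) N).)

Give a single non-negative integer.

Answer: 3

Derivation:
Term: ((((\b.(\c.b)) ((\a.a) (\a.a))) ((\d.(\e.((d e) e))) t)) (\f.(\g.(\h.(f (g h))))))
  Redex: ((\b.(\c.b)) ((\a.a) (\a.a)))
  Redex: ((\a.a) (\a.a))
  Redex: ((\d.(\e.((d e) e))) t)
Total redexes: 3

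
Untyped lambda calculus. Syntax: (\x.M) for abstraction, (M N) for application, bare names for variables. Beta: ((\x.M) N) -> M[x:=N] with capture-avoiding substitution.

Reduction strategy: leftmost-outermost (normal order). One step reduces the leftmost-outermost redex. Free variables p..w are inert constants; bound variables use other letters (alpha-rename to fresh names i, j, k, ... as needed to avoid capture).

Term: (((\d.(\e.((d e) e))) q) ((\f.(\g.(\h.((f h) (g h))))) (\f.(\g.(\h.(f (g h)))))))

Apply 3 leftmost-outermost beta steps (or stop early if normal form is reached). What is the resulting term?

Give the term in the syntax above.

Answer: ((q (\g.(\h.(((\f.(\g.(\h.(f (g h))))) h) (g h))))) ((\f.(\g.(\h.((f h) (g h))))) (\f.(\g.(\h.(f (g h)))))))

Derivation:
Step 0: (((\d.(\e.((d e) e))) q) ((\f.(\g.(\h.((f h) (g h))))) (\f.(\g.(\h.(f (g h)))))))
Step 1: ((\e.((q e) e)) ((\f.(\g.(\h.((f h) (g h))))) (\f.(\g.(\h.(f (g h)))))))
Step 2: ((q ((\f.(\g.(\h.((f h) (g h))))) (\f.(\g.(\h.(f (g h))))))) ((\f.(\g.(\h.((f h) (g h))))) (\f.(\g.(\h.(f (g h)))))))
Step 3: ((q (\g.(\h.(((\f.(\g.(\h.(f (g h))))) h) (g h))))) ((\f.(\g.(\h.((f h) (g h))))) (\f.(\g.(\h.(f (g h)))))))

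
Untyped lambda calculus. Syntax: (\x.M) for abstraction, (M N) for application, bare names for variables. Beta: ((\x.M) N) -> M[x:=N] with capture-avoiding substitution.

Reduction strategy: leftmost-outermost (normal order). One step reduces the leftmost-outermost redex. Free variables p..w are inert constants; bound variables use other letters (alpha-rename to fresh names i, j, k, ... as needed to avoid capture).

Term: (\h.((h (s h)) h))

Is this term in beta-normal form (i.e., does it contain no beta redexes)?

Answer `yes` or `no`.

Answer: yes

Derivation:
Term: (\h.((h (s h)) h))
No beta redexes found.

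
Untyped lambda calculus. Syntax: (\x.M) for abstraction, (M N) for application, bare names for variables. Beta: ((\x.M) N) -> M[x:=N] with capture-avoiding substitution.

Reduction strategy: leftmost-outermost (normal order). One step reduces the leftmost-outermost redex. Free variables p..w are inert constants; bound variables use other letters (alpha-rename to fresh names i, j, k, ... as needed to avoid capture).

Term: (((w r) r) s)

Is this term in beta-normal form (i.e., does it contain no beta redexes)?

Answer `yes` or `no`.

Term: (((w r) r) s)
No beta redexes found.

Answer: yes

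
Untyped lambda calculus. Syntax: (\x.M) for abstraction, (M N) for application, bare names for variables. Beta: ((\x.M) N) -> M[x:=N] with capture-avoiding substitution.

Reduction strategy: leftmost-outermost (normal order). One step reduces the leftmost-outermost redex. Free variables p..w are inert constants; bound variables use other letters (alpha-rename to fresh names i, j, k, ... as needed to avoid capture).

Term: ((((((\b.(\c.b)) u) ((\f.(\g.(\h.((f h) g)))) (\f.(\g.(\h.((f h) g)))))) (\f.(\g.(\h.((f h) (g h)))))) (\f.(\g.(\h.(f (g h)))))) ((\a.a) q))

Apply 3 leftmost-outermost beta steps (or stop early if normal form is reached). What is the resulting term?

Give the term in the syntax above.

Answer: (((u (\f.(\g.(\h.((f h) (g h)))))) (\f.(\g.(\h.(f (g h)))))) q)

Derivation:
Step 0: ((((((\b.(\c.b)) u) ((\f.(\g.(\h.((f h) g)))) (\f.(\g.(\h.((f h) g)))))) (\f.(\g.(\h.((f h) (g h)))))) (\f.(\g.(\h.(f (g h)))))) ((\a.a) q))
Step 1: (((((\c.u) ((\f.(\g.(\h.((f h) g)))) (\f.(\g.(\h.((f h) g)))))) (\f.(\g.(\h.((f h) (g h)))))) (\f.(\g.(\h.(f (g h)))))) ((\a.a) q))
Step 2: (((u (\f.(\g.(\h.((f h) (g h)))))) (\f.(\g.(\h.(f (g h)))))) ((\a.a) q))
Step 3: (((u (\f.(\g.(\h.((f h) (g h)))))) (\f.(\g.(\h.(f (g h)))))) q)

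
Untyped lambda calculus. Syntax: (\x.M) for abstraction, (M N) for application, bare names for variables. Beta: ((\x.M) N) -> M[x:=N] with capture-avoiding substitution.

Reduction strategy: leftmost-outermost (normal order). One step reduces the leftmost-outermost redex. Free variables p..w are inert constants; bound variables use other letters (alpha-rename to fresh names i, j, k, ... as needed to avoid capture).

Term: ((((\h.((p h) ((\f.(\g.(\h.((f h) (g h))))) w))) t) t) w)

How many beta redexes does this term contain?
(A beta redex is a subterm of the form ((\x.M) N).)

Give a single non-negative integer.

Term: ((((\h.((p h) ((\f.(\g.(\h.((f h) (g h))))) w))) t) t) w)
  Redex: ((\h.((p h) ((\f.(\g.(\h.((f h) (g h))))) w))) t)
  Redex: ((\f.(\g.(\h.((f h) (g h))))) w)
Total redexes: 2

Answer: 2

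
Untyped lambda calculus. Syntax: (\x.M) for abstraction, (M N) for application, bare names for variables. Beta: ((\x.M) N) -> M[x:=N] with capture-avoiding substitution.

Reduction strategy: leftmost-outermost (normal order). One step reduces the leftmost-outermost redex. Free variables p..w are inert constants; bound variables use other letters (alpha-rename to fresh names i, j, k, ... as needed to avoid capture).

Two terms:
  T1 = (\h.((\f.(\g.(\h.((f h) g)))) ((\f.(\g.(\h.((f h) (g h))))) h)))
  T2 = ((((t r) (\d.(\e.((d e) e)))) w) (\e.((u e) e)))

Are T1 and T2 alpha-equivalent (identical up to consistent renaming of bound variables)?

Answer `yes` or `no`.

Answer: no

Derivation:
Term 1: (\h.((\f.(\g.(\h.((f h) g)))) ((\f.(\g.(\h.((f h) (g h))))) h)))
Term 2: ((((t r) (\d.(\e.((d e) e)))) w) (\e.((u e) e)))
Alpha-equivalence: compare structure up to binder renaming.
Result: False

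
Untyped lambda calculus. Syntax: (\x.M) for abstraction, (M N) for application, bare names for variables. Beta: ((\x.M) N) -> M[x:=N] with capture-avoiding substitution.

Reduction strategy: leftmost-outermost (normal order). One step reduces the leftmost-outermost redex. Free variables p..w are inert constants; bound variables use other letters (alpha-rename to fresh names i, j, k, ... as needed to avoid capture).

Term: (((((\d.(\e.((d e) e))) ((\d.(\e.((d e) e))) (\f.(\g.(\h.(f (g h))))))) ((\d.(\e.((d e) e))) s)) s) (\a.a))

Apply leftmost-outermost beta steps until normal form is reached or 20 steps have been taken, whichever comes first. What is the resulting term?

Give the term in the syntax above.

Step 0: (((((\d.(\e.((d e) e))) ((\d.(\e.((d e) e))) (\f.(\g.(\h.(f (g h))))))) ((\d.(\e.((d e) e))) s)) s) (\a.a))
Step 1: ((((\e.((((\d.(\e.((d e) e))) (\f.(\g.(\h.(f (g h)))))) e) e)) ((\d.(\e.((d e) e))) s)) s) (\a.a))
Step 2: ((((((\d.(\e.((d e) e))) (\f.(\g.(\h.(f (g h)))))) ((\d.(\e.((d e) e))) s)) ((\d.(\e.((d e) e))) s)) s) (\a.a))
Step 3: (((((\e.(((\f.(\g.(\h.(f (g h))))) e) e)) ((\d.(\e.((d e) e))) s)) ((\d.(\e.((d e) e))) s)) s) (\a.a))
Step 4: ((((((\f.(\g.(\h.(f (g h))))) ((\d.(\e.((d e) e))) s)) ((\d.(\e.((d e) e))) s)) ((\d.(\e.((d e) e))) s)) s) (\a.a))
Step 5: (((((\g.(\h.(((\d.(\e.((d e) e))) s) (g h)))) ((\d.(\e.((d e) e))) s)) ((\d.(\e.((d e) e))) s)) s) (\a.a))
Step 6: ((((\h.(((\d.(\e.((d e) e))) s) (((\d.(\e.((d e) e))) s) h))) ((\d.(\e.((d e) e))) s)) s) (\a.a))
Step 7: (((((\d.(\e.((d e) e))) s) (((\d.(\e.((d e) e))) s) ((\d.(\e.((d e) e))) s))) s) (\a.a))
Step 8: ((((\e.((s e) e)) (((\d.(\e.((d e) e))) s) ((\d.(\e.((d e) e))) s))) s) (\a.a))
Step 9: ((((s (((\d.(\e.((d e) e))) s) ((\d.(\e.((d e) e))) s))) (((\d.(\e.((d e) e))) s) ((\d.(\e.((d e) e))) s))) s) (\a.a))
Step 10: ((((s ((\e.((s e) e)) ((\d.(\e.((d e) e))) s))) (((\d.(\e.((d e) e))) s) ((\d.(\e.((d e) e))) s))) s) (\a.a))
Step 11: ((((s ((s ((\d.(\e.((d e) e))) s)) ((\d.(\e.((d e) e))) s))) (((\d.(\e.((d e) e))) s) ((\d.(\e.((d e) e))) s))) s) (\a.a))
Step 12: ((((s ((s (\e.((s e) e))) ((\d.(\e.((d e) e))) s))) (((\d.(\e.((d e) e))) s) ((\d.(\e.((d e) e))) s))) s) (\a.a))
Step 13: ((((s ((s (\e.((s e) e))) (\e.((s e) e)))) (((\d.(\e.((d e) e))) s) ((\d.(\e.((d e) e))) s))) s) (\a.a))
Step 14: ((((s ((s (\e.((s e) e))) (\e.((s e) e)))) ((\e.((s e) e)) ((\d.(\e.((d e) e))) s))) s) (\a.a))
Step 15: ((((s ((s (\e.((s e) e))) (\e.((s e) e)))) ((s ((\d.(\e.((d e) e))) s)) ((\d.(\e.((d e) e))) s))) s) (\a.a))
Step 16: ((((s ((s (\e.((s e) e))) (\e.((s e) e)))) ((s (\e.((s e) e))) ((\d.(\e.((d e) e))) s))) s) (\a.a))
Step 17: ((((s ((s (\e.((s e) e))) (\e.((s e) e)))) ((s (\e.((s e) e))) (\e.((s e) e)))) s) (\a.a))

Answer: ((((s ((s (\e.((s e) e))) (\e.((s e) e)))) ((s (\e.((s e) e))) (\e.((s e) e)))) s) (\a.a))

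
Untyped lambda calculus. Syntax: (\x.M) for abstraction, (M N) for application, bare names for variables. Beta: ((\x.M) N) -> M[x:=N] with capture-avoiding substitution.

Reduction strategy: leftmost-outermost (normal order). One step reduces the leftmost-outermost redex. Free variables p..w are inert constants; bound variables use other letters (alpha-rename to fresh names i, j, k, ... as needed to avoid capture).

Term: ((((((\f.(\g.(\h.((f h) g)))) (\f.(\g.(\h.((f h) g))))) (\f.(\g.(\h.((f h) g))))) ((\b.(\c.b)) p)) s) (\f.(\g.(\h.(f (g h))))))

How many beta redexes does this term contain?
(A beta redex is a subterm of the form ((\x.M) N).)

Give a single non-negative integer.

Answer: 2

Derivation:
Term: ((((((\f.(\g.(\h.((f h) g)))) (\f.(\g.(\h.((f h) g))))) (\f.(\g.(\h.((f h) g))))) ((\b.(\c.b)) p)) s) (\f.(\g.(\h.(f (g h))))))
  Redex: ((\f.(\g.(\h.((f h) g)))) (\f.(\g.(\h.((f h) g)))))
  Redex: ((\b.(\c.b)) p)
Total redexes: 2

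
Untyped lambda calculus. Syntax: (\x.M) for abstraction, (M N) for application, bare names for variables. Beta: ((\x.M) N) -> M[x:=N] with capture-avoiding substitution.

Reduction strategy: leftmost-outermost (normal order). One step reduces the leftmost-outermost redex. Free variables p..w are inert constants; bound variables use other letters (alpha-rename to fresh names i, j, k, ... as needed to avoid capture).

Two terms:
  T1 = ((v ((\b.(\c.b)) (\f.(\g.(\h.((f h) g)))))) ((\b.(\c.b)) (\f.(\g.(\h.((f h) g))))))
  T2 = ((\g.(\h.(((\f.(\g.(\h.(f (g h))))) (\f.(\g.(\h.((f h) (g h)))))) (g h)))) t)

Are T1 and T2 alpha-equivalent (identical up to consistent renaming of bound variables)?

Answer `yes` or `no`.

Answer: no

Derivation:
Term 1: ((v ((\b.(\c.b)) (\f.(\g.(\h.((f h) g)))))) ((\b.(\c.b)) (\f.(\g.(\h.((f h) g))))))
Term 2: ((\g.(\h.(((\f.(\g.(\h.(f (g h))))) (\f.(\g.(\h.((f h) (g h)))))) (g h)))) t)
Alpha-equivalence: compare structure up to binder renaming.
Result: False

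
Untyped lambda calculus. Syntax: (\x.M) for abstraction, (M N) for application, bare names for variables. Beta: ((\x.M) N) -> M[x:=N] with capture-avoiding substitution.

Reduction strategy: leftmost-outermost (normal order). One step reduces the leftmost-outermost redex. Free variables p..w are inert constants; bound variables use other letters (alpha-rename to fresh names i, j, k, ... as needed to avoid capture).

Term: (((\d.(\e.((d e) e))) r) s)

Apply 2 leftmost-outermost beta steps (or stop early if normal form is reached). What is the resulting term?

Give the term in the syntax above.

Step 0: (((\d.(\e.((d e) e))) r) s)
Step 1: ((\e.((r e) e)) s)
Step 2: ((r s) s)

Answer: ((r s) s)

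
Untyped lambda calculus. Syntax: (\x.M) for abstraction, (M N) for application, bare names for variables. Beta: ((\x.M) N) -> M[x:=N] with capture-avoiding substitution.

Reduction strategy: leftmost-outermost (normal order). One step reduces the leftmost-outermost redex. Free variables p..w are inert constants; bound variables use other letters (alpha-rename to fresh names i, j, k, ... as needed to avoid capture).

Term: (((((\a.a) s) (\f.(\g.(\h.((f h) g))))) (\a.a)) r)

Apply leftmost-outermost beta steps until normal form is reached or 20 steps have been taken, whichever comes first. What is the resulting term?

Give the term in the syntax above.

Step 0: (((((\a.a) s) (\f.(\g.(\h.((f h) g))))) (\a.a)) r)
Step 1: (((s (\f.(\g.(\h.((f h) g))))) (\a.a)) r)

Answer: (((s (\f.(\g.(\h.((f h) g))))) (\a.a)) r)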